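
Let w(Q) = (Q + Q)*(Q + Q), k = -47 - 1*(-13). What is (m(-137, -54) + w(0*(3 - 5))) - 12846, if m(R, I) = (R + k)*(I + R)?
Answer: 19815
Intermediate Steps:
k = -34 (k = -47 + 13 = -34)
m(R, I) = (-34 + R)*(I + R) (m(R, I) = (R - 34)*(I + R) = (-34 + R)*(I + R))
w(Q) = 4*Q² (w(Q) = (2*Q)*(2*Q) = 4*Q²)
(m(-137, -54) + w(0*(3 - 5))) - 12846 = (((-137)² - 34*(-54) - 34*(-137) - 54*(-137)) + 4*(0*(3 - 5))²) - 12846 = ((18769 + 1836 + 4658 + 7398) + 4*(0*(-2))²) - 12846 = (32661 + 4*0²) - 12846 = (32661 + 4*0) - 12846 = (32661 + 0) - 12846 = 32661 - 12846 = 19815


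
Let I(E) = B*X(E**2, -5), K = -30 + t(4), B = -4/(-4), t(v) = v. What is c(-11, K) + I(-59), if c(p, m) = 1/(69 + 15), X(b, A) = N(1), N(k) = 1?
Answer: 85/84 ≈ 1.0119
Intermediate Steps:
X(b, A) = 1
B = 1 (B = -4*(-1/4) = 1)
K = -26 (K = -30 + 4 = -26)
c(p, m) = 1/84
I(E) = 1 (I(E) = 1*1 = 1)
c(-11, K) + I(-59) = 1/84 + 1 = 85/84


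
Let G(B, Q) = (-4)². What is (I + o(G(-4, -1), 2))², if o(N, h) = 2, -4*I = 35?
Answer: 729/16 ≈ 45.563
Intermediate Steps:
I = -35/4 (I = -¼*35 = -35/4 ≈ -8.7500)
G(B, Q) = 16
(I + o(G(-4, -1), 2))² = (-35/4 + 2)² = (-27/4)² = 729/16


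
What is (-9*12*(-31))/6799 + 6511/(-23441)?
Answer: 34212179/159375359 ≈ 0.21466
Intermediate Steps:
(-9*12*(-31))/6799 + 6511/(-23441) = -108*(-31)*(1/6799) + 6511*(-1/23441) = 3348*(1/6799) - 6511/23441 = 3348/6799 - 6511/23441 = 34212179/159375359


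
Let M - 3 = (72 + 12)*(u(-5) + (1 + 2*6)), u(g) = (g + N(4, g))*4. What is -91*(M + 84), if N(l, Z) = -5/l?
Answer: 83811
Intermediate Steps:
u(g) = -5 + 4*g (u(g) = (g - 5/4)*4 = (-5/4 + g)*4 = -5 + 4*g)
M = -1005 (M = 3 + (72 + 12)*((-5 + 4*(-5)) + (1 + 2*6)) = 3 + 84*((-5 - 20) + (1 + 12)) = 3 + 84*(-25 + 13) = 3 + 84*(-12) = 3 - 1008 = -1005)
-91*(M + 84) = -91*(-1005 + 84) = -91*(-921) = 83811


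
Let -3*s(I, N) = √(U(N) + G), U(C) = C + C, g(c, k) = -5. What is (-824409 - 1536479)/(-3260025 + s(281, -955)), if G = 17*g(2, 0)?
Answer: 1154483085330/1594164450127 - 590222*I*√1995/7970822250635 ≈ 0.72419 - 3.3074e-6*I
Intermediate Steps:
U(C) = 2*C
G = -85 (G = 17*(-5) = -85)
s(I, N) = -√(-85 + 2*N)/3 (s(I, N) = -√(2*N - 85)/3 = -√(-85 + 2*N)/3)
(-824409 - 1536479)/(-3260025 + s(281, -955)) = (-824409 - 1536479)/(-3260025 - √(-85 + 2*(-955))/3) = -2360888/(-3260025 - √(-85 - 1910)/3) = -2360888/(-3260025 - I*√1995/3)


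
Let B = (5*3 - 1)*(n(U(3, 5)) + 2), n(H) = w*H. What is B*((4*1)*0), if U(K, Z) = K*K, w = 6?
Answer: 0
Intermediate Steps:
U(K, Z) = K²
n(H) = 6*H
B = 784 (B = (5*3 - 1)*(6*3² + 2) = (15 - 1)*(6*9 + 2) = 14*(54 + 2) = 14*56 = 784)
B*((4*1)*0) = 784*((4*1)*0) = 784*(4*0) = 784*0 = 0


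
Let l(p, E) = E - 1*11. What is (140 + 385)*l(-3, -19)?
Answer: -15750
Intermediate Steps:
l(p, E) = -11 + E (l(p, E) = E - 11 = -11 + E)
(140 + 385)*l(-3, -19) = (140 + 385)*(-11 - 19) = 525*(-30) = -15750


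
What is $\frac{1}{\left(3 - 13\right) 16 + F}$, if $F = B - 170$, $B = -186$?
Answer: $- \frac{1}{516} \approx -0.001938$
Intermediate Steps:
$F = -356$ ($F = -186 - 170 = -356$)
$\frac{1}{\left(3 - 13\right) 16 + F} = \frac{1}{\left(3 - 13\right) 16 - 356} = \frac{1}{\left(-10\right) 16 - 356} = \frac{1}{-160 - 356} = \frac{1}{-516} = - \frac{1}{516}$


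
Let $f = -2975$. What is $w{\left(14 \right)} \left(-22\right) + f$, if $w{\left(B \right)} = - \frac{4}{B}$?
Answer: $- \frac{20781}{7} \approx -2968.7$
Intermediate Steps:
$w{\left(14 \right)} \left(-22\right) + f = - \frac{4}{14} \left(-22\right) - 2975 = \left(-4\right) \frac{1}{14} \left(-22\right) - 2975 = \left(- \frac{2}{7}\right) \left(-22\right) - 2975 = \frac{44}{7} - 2975 = - \frac{20781}{7}$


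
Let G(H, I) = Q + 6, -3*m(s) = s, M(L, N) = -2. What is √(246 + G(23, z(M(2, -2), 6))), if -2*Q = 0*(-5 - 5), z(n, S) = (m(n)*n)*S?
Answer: 6*√7 ≈ 15.875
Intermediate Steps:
m(s) = -s/3
z(n, S) = -S*n²/3 (z(n, S) = ((-n/3)*n)*S = (-n²/3)*S = -S*n²/3)
Q = 0 (Q = -0*(-5 - 5) = -0*(-10) = -½*0 = 0)
G(H, I) = 6 (G(H, I) = 0 + 6 = 6)
√(246 + G(23, z(M(2, -2), 6))) = √(246 + 6) = √252 = 6*√7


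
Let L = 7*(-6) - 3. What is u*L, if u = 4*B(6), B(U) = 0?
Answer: 0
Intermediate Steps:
L = -45 (L = -42 - 3 = -45)
u = 0 (u = 4*0 = 0)
u*L = 0*(-45) = 0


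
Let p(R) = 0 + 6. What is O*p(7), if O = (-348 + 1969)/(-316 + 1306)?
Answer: 1621/165 ≈ 9.8242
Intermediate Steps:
p(R) = 6
O = 1621/990 ≈ 1.6374
O*p(7) = (1621/990)*6 = 1621/165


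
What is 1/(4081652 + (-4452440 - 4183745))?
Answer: -1/4554533 ≈ -2.1956e-7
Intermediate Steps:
1/(4081652 + (-4452440 - 4183745)) = 1/(4081652 - 8636185) = 1/(-4554533) = -1/4554533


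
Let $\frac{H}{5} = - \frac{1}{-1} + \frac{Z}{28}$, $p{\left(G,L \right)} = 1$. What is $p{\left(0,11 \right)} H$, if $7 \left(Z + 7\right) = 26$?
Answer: $\frac{865}{196} \approx 4.4133$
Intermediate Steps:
$Z = - \frac{23}{7}$ ($Z = -7 + \frac{1}{7} \cdot 26 = -7 + \frac{26}{7} = - \frac{23}{7} \approx -3.2857$)
$H = \frac{865}{196}$ ($H = 5 \left(- \frac{1}{-1} - \frac{23}{7 \cdot 28}\right) = 5 \left(\left(-1\right) \left(-1\right) - \frac{23}{196}\right) = 5 \left(1 - \frac{23}{196}\right) = 5 \cdot \frac{173}{196} = \frac{865}{196} \approx 4.4133$)
$p{\left(0,11 \right)} H = 1 \cdot \frac{865}{196} = \frac{865}{196}$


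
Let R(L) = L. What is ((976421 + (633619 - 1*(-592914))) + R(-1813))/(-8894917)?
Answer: -2201141/8894917 ≈ -0.24746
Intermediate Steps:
((976421 + (633619 - 1*(-592914))) + R(-1813))/(-8894917) = ((976421 + (633619 - 1*(-592914))) - 1813)/(-8894917) = ((976421 + (633619 + 592914)) - 1813)*(-1/8894917) = ((976421 + 1226533) - 1813)*(-1/8894917) = (2202954 - 1813)*(-1/8894917) = 2201141*(-1/8894917) = -2201141/8894917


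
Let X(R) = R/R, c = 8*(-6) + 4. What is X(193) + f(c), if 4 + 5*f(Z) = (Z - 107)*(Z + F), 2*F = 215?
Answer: -3835/2 ≈ -1917.5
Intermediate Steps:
F = 215/2 (F = (1/2)*215 = 215/2 ≈ 107.50)
c = -44 (c = -48 + 4 = -44)
X(R) = 1
f(Z) = -4/5 + (-107 + Z)*(215/2 + Z)/5 (f(Z) = -4/5 + ((Z - 107)*(Z + 215/2))/5 = -4/5 + ((-107 + Z)*(215/2 + Z))/5 = -4/5 + (-107 + Z)*(215/2 + Z)/5)
X(193) + f(c) = 1 + (-23013/10 + (1/5)*(-44)**2 + (1/10)*(-44)) = 1 + (-23013/10 + (1/5)*1936 - 22/5) = 1 + (-23013/10 + 1936/5 - 22/5) = 1 - 3837/2 = -3835/2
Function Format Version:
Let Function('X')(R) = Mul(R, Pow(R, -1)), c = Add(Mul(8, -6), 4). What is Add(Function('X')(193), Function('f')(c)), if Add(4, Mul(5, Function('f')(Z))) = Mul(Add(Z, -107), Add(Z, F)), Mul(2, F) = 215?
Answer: Rational(-3835, 2) ≈ -1917.5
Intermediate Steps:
F = Rational(215, 2) (F = Mul(Rational(1, 2), 215) = Rational(215, 2) ≈ 107.50)
c = -44 (c = Add(-48, 4) = -44)
Function('X')(R) = 1
Function('f')(Z) = Add(Rational(-4, 5), Mul(Rational(1, 5), Add(-107, Z), Add(Rational(215, 2), Z))) (Function('f')(Z) = Add(Rational(-4, 5), Mul(Rational(1, 5), Mul(Add(Z, -107), Add(Z, Rational(215, 2))))) = Add(Rational(-4, 5), Mul(Rational(1, 5), Mul(Add(-107, Z), Add(Rational(215, 2), Z)))) = Add(Rational(-4, 5), Mul(Rational(1, 5), Add(-107, Z), Add(Rational(215, 2), Z))))
Add(Function('X')(193), Function('f')(c)) = Add(1, Add(Rational(-23013, 10), Mul(Rational(1, 5), Pow(-44, 2)), Mul(Rational(1, 10), -44))) = Add(1, Add(Rational(-23013, 10), Mul(Rational(1, 5), 1936), Rational(-22, 5))) = Add(1, Add(Rational(-23013, 10), Rational(1936, 5), Rational(-22, 5))) = Add(1, Rational(-3837, 2)) = Rational(-3835, 2)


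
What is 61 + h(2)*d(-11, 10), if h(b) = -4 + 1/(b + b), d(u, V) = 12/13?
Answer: 748/13 ≈ 57.538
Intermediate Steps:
d(u, V) = 12/13 (d(u, V) = 12*(1/13) = 12/13)
h(b) = -4 + 1/(2*b)
61 + h(2)*d(-11, 10) = 61 + (-4 + (½)/2)*(12/13) = 61 + (-4 + (½)*(½))*(12/13) = 61 + (-4 + ¼)*(12/13) = 61 - 15/4*12/13 = 61 - 45/13 = 748/13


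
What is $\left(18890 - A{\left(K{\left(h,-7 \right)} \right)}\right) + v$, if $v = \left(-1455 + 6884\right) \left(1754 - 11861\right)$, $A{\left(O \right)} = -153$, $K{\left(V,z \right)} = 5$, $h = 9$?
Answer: $-54851860$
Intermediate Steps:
$v = -54870903$ ($v = 5429 \left(-10107\right) = -54870903$)
$\left(18890 - A{\left(K{\left(h,-7 \right)} \right)}\right) + v = \left(18890 - -153\right) - 54870903 = \left(18890 + 153\right) - 54870903 = 19043 - 54870903 = -54851860$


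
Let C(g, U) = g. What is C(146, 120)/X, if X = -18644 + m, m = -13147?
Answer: -146/31791 ≈ -0.0045925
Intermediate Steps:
X = -31791 (X = -18644 - 13147 = -31791)
C(146, 120)/X = 146/(-31791) = 146*(-1/31791) = -146/31791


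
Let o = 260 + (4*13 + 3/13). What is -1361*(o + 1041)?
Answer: -23942712/13 ≈ -1.8417e+6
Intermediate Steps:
o = 4059/13 (o = 260 + (52 + 3*(1/13)) = 260 + (52 + 3/13) = 260 + 679/13 = 4059/13 ≈ 312.23)
-1361*(o + 1041) = -1361*(4059/13 + 1041) = -1361*17592/13 = -23942712/13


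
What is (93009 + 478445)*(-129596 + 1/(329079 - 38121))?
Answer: -10773905979482009/145479 ≈ -7.4058e+10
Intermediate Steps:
(93009 + 478445)*(-129596 + 1/(329079 - 38121)) = 571454*(-129596 + 1/290958) = 571454*(-37706992967/290958) = -10773905979482009/145479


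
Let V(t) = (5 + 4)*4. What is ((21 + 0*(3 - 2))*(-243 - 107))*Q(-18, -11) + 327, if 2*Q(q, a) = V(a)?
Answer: -131973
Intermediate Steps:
V(t) = 36 (V(t) = 9*4 = 36)
Q(q, a) = 18 (Q(q, a) = (1/2)*36 = 18)
((21 + 0*(3 - 2))*(-243 - 107))*Q(-18, -11) + 327 = ((21 + 0*(3 - 2))*(-243 - 107))*18 + 327 = ((21 + 0*1)*(-350))*18 + 327 = ((21 + 0)*(-350))*18 + 327 = (21*(-350))*18 + 327 = -7350*18 + 327 = -132300 + 327 = -131973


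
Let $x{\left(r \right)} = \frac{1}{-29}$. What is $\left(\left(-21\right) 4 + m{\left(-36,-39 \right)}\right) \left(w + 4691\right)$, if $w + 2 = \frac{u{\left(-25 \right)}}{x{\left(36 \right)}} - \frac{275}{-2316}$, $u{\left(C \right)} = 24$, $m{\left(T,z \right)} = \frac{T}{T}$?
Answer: $- \frac{767589229}{2316} \approx -3.3143 \cdot 10^{5}$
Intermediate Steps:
$m{\left(T,z \right)} = 1$
$x{\left(r \right)} = - \frac{1}{29}$
$w = - \frac{1616293}{2316}$ ($w = -2 + \left(\frac{24}{- \frac{1}{29}} - \frac{275}{-2316}\right) = -2 + \left(24 \left(-29\right) - - \frac{275}{2316}\right) = -2 + \left(-696 + \frac{275}{2316}\right) = -2 - \frac{1611661}{2316} = - \frac{1616293}{2316} \approx -697.88$)
$\left(\left(-21\right) 4 + m{\left(-36,-39 \right)}\right) \left(w + 4691\right) = \left(\left(-21\right) 4 + 1\right) \left(- \frac{1616293}{2316} + 4691\right) = \left(-84 + 1\right) \frac{9248063}{2316} = \left(-83\right) \frac{9248063}{2316} = - \frac{767589229}{2316}$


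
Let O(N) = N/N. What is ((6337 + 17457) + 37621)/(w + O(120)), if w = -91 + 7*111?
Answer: 61415/687 ≈ 89.396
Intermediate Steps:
w = 686 (w = -91 + 777 = 686)
O(N) = 1
((6337 + 17457) + 37621)/(w + O(120)) = ((6337 + 17457) + 37621)/(686 + 1) = (23794 + 37621)/687 = 61415*(1/687) = 61415/687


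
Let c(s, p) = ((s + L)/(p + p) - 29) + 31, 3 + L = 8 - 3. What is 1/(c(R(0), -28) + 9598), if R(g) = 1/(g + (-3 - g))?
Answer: 168/1612795 ≈ 0.00010417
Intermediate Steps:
L = 2 (L = -3 + (8 - 3) = -3 + 5 = 2)
R(g) = -⅓ (R(g) = 1/(-3) = -⅓)
c(s, p) = 2 + (2 + s)/(2*p) (c(s, p) = ((s + 2)/(p + p) - 29) + 31 = ((2 + s)/((2*p)) - 29) + 31 = ((2 + s)*(1/(2*p)) - 29) + 31 = ((2 + s)/(2*p) - 29) + 31 = (-29 + (2 + s)/(2*p)) + 31 = 2 + (2 + s)/(2*p))
1/(c(R(0), -28) + 9598) = 1/((½)*(2 - ⅓ + 4*(-28))/(-28) + 9598) = 1/((½)*(-1/28)*(2 - ⅓ - 112) + 9598) = 1/((½)*(-1/28)*(-331/3) + 9598) = 1/(331/168 + 9598) = 1/(1612795/168) = 168/1612795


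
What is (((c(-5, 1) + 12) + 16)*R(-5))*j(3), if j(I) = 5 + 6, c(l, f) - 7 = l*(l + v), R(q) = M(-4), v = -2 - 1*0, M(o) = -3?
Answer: -2310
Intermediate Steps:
v = -2 (v = -2 + 0 = -2)
R(q) = -3
c(l, f) = 7 + l*(-2 + l) (c(l, f) = 7 + l*(l - 2) = 7 + l*(-2 + l))
j(I) = 11
(((c(-5, 1) + 12) + 16)*R(-5))*j(3) = ((((7 + (-5)**2 - 2*(-5)) + 12) + 16)*(-3))*11 = ((((7 + 25 + 10) + 12) + 16)*(-3))*11 = (((42 + 12) + 16)*(-3))*11 = ((54 + 16)*(-3))*11 = (70*(-3))*11 = -210*11 = -2310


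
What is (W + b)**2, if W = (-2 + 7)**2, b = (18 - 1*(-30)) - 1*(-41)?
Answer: 12996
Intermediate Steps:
b = 89 (b = (18 + 30) + 41 = 48 + 41 = 89)
W = 25 (W = 5**2 = 25)
(W + b)**2 = (25 + 89)**2 = 114**2 = 12996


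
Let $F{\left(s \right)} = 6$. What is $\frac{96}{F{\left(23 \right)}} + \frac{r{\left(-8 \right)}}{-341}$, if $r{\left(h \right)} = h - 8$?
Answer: $\frac{5472}{341} \approx 16.047$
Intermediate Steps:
$r{\left(h \right)} = -8 + h$
$\frac{96}{F{\left(23 \right)}} + \frac{r{\left(-8 \right)}}{-341} = \frac{96}{6} + \frac{-8 - 8}{-341} = 96 \cdot \frac{1}{6} - - \frac{16}{341} = 16 + \frac{16}{341} = \frac{5472}{341}$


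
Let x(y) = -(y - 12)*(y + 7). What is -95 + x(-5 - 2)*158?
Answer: -95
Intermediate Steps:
x(y) = -(-12 + y)*(7 + y)
-95 + x(-5 - 2)*158 = -95 + (84 - (-5 - 2)² + 5*(-5 - 2))*158 = -95 + (84 - 1*(-7)² + 5*(-7))*158 = -95 + (84 - 1*49 - 35)*158 = -95 + (84 - 49 - 35)*158 = -95 + 0*158 = -95 + 0 = -95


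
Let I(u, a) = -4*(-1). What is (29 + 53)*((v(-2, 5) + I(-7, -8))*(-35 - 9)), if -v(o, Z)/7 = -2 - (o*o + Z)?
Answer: -292248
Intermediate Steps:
I(u, a) = 4
v(o, Z) = 14 + 7*Z + 7*o**2 (v(o, Z) = -7*(-2 - (o*o + Z)) = -7*(-2 - (o**2 + Z)) = -7*(-2 - (Z + o**2)) = -7*(-2 + (-Z - o**2)) = -7*(-2 - Z - o**2) = 14 + 7*Z + 7*o**2)
(29 + 53)*((v(-2, 5) + I(-7, -8))*(-35 - 9)) = (29 + 53)*(((14 + 7*5 + 7*(-2)**2) + 4)*(-35 - 9)) = 82*(((14 + 35 + 7*4) + 4)*(-44)) = 82*(((14 + 35 + 28) + 4)*(-44)) = 82*((77 + 4)*(-44)) = 82*(81*(-44)) = 82*(-3564) = -292248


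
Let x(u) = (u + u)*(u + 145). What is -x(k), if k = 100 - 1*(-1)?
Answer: -49692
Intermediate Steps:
k = 101 (k = 100 + 1 = 101)
x(u) = 2*u*(145 + u) (x(u) = (2*u)*(145 + u) = 2*u*(145 + u))
-x(k) = -2*101*(145 + 101) = -2*101*246 = -1*49692 = -49692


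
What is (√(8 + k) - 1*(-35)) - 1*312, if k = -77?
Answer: -277 + I*√69 ≈ -277.0 + 8.3066*I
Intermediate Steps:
(√(8 + k) - 1*(-35)) - 1*312 = (√(8 - 77) - 1*(-35)) - 1*312 = (√(-69) + 35) - 312 = (I*√69 + 35) - 312 = (35 + I*√69) - 312 = -277 + I*√69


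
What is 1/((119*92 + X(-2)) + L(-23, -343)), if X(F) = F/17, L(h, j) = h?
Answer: 17/185723 ≈ 9.1534e-5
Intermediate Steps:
X(F) = F/17 (X(F) = F*(1/17) = F/17)
1/((119*92 + X(-2)) + L(-23, -343)) = 1/((119*92 + (1/17)*(-2)) - 23) = 1/((10948 - 2/17) - 23) = 1/(186114/17 - 23) = 1/(185723/17) = 17/185723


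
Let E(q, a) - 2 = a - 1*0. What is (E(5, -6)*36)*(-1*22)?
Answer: 3168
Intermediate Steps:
E(q, a) = 2 + a (E(q, a) = 2 + (a - 1*0) = 2 + (a + 0) = 2 + a)
(E(5, -6)*36)*(-1*22) = ((2 - 6)*36)*(-1*22) = -4*36*(-22) = -144*(-22) = 3168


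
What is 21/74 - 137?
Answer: -10117/74 ≈ -136.72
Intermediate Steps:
21/74 - 137 = -10117/74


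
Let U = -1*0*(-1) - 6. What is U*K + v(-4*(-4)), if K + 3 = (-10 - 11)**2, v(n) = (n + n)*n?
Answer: -2116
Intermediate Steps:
U = -6 (U = 0*(-1) - 6 = 0 - 6 = -6)
v(n) = 2*n**2 (v(n) = (2*n)*n = 2*n**2)
K = 438 (K = -3 + (-10 - 11)**2 = -3 + (-21)**2 = -3 + 441 = 438)
U*K + v(-4*(-4)) = -6*438 + 2*(-4*(-4))**2 = -2628 + 2*16**2 = -2628 + 2*256 = -2628 + 512 = -2116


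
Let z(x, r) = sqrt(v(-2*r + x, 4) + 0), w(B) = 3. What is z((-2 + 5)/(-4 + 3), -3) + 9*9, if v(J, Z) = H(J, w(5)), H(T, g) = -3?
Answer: 81 + I*sqrt(3) ≈ 81.0 + 1.732*I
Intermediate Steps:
v(J, Z) = -3
z(x, r) = I*sqrt(3) (z(x, r) = sqrt(-3 + 0) = sqrt(-3) = I*sqrt(3))
z((-2 + 5)/(-4 + 3), -3) + 9*9 = I*sqrt(3) + 9*9 = I*sqrt(3) + 81 = 81 + I*sqrt(3)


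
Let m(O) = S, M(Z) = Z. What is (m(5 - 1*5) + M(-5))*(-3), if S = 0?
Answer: 15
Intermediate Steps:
m(O) = 0
(m(5 - 1*5) + M(-5))*(-3) = (0 - 5)*(-3) = -5*(-3) = 15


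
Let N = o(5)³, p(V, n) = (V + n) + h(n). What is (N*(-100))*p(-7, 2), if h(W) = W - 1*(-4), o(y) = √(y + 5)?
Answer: -1000*√10 ≈ -3162.3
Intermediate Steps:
o(y) = √(5 + y)
h(W) = 4 + W (h(W) = W + 4 = 4 + W)
p(V, n) = 4 + V + 2*n (p(V, n) = (V + n) + (4 + n) = 4 + V + 2*n)
N = 10*√10 (N = (√(5 + 5))³ = (√10)³ = 10*√10 ≈ 31.623)
(N*(-100))*p(-7, 2) = ((10*√10)*(-100))*(4 - 7 + 2*2) = (-1000*√10)*(4 - 7 + 4) = -1000*√10*1 = -1000*√10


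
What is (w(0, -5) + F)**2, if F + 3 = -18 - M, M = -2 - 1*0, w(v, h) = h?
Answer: 576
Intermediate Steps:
M = -2 (M = -2 + 0 = -2)
F = -19 (F = -3 + (-18 - 1*(-2)) = -3 + (-18 + 2) = -3 - 16 = -19)
(w(0, -5) + F)**2 = (-5 - 19)**2 = (-24)**2 = 576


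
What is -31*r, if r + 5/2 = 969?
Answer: -59923/2 ≈ -29962.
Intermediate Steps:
r = 1933/2 (r = -5/2 + 969 = 1933/2 ≈ 966.50)
-31*r = -31*1933/2 = -59923/2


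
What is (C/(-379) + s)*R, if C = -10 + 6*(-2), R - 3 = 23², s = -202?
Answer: -40717152/379 ≈ -1.0743e+5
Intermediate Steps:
R = 532 (R = 3 + 23² = 3 + 529 = 532)
C = -22 (C = -10 - 12 = -22)
(C/(-379) + s)*R = (-22/(-379) - 202)*532 = (-22*(-1/379) - 202)*532 = (22/379 - 202)*532 = -76536/379*532 = -40717152/379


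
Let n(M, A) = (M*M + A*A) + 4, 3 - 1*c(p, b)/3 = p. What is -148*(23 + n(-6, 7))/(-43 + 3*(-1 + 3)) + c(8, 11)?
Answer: 433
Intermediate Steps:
c(p, b) = 9 - 3*p
n(M, A) = 4 + A² + M² (n(M, A) = (M² + A²) + 4 = (A² + M²) + 4 = 4 + A² + M²)
-148*(23 + n(-6, 7))/(-43 + 3*(-1 + 3)) + c(8, 11) = -148*(23 + (4 + 7² + (-6)²))/(-43 + 3*(-1 + 3)) + (9 - 3*8) = -148*(23 + (4 + 49 + 36))/(-43 + 3*2) + (9 - 24) = -148*(23 + 89)/(-43 + 6) - 15 = -16576/(-37) - 15 = -16576*(-1)/37 - 15 = -148*(-112/37) - 15 = 448 - 15 = 433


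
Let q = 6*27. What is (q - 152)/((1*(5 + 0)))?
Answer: 2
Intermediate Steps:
q = 162
(q - 152)/((1*(5 + 0))) = (162 - 152)/((1*(5 + 0))) = 10/((1*5)) = 10/5 = 10*(⅕) = 2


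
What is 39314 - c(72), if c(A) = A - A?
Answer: 39314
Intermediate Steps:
c(A) = 0
39314 - c(72) = 39314 - 1*0 = 39314 + 0 = 39314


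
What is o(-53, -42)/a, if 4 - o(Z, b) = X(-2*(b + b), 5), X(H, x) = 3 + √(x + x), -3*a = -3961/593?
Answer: 1779/3961 - 1779*√10/3961 ≈ -0.97114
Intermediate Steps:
a = 3961/1779 (a = -(-3961)/(3*593) = -⅓*(-3961/593) = 3961/1779 ≈ 2.2265)
X(H, x) = 3 + √2*√x (X(H, x) = 3 + √(2*x) = 3 + √2*√x)
o(Z, b) = 1 - √10 (o(Z, b) = 4 - (3 + √2*√5) = 4 - (3 + √10) = 4 + (-3 - √10) = 1 - √10)
o(-53, -42)/a = (1 - √10)/(3961/1779) = (1 - √10)*(1779/3961) = 1779/3961 - 1779*√10/3961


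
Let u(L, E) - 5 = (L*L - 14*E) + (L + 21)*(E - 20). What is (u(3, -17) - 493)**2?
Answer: 1274641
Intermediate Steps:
u(L, E) = 5 + L**2 - 14*E + (-20 + E)*(21 + L) (u(L, E) = 5 + ((L*L - 14*E) + (L + 21)*(E - 20)) = 5 + ((L**2 - 14*E) + (21 + L)*(-20 + E)) = 5 + ((L**2 - 14*E) + (-20 + E)*(21 + L)) = 5 + (L**2 - 14*E + (-20 + E)*(21 + L)) = 5 + L**2 - 14*E + (-20 + E)*(21 + L))
(u(3, -17) - 493)**2 = ((-415 + 3**2 - 20*3 + 7*(-17) - 17*3) - 493)**2 = ((-415 + 9 - 60 - 119 - 51) - 493)**2 = (-636 - 493)**2 = (-1129)**2 = 1274641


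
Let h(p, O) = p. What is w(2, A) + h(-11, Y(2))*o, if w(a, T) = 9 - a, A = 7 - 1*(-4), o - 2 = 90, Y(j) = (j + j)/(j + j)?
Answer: -1005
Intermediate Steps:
Y(j) = 1 (Y(j) = (2*j)/((2*j)) = (2*j)*(1/(2*j)) = 1)
o = 92 (o = 2 + 90 = 92)
A = 11 (A = 7 + 4 = 11)
w(2, A) + h(-11, Y(2))*o = (9 - 1*2) - 11*92 = (9 - 2) - 1012 = 7 - 1012 = -1005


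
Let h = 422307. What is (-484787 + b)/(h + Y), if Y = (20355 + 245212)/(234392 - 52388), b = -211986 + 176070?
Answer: -94770028812/76861828795 ≈ -1.2330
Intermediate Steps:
b = -35916
Y = 265567/182004 ≈ 1.4591
(-484787 + b)/(h + Y) = (-484787 - 35916)/(422307 + 265567/182004) = -520703/76861828795/182004 = -520703*182004/76861828795 = -94770028812/76861828795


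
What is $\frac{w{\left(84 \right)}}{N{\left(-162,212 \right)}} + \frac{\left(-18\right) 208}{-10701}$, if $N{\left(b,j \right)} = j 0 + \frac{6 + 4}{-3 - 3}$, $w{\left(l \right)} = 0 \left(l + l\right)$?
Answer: $\frac{416}{1189} \approx 0.34987$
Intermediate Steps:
$w{\left(l \right)} = 0$ ($w{\left(l \right)} = 0 \cdot 2 l = 0$)
$N{\left(b,j \right)} = - \frac{5}{3}$ ($N{\left(b,j \right)} = 0 + \frac{10}{-6} = 0 + 10 \left(- \frac{1}{6}\right) = 0 - \frac{5}{3} = - \frac{5}{3}$)
$\frac{w{\left(84 \right)}}{N{\left(-162,212 \right)}} + \frac{\left(-18\right) 208}{-10701} = \frac{0}{- \frac{5}{3}} + \frac{\left(-18\right) 208}{-10701} = 0 \left(- \frac{3}{5}\right) - - \frac{416}{1189} = 0 + \frac{416}{1189} = \frac{416}{1189}$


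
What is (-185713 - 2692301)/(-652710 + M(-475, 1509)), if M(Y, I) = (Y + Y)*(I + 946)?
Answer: 1439007/1492480 ≈ 0.96417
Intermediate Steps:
M(Y, I) = 2*Y*(946 + I) (M(Y, I) = (2*Y)*(946 + I) = 2*Y*(946 + I))
(-185713 - 2692301)/(-652710 + M(-475, 1509)) = (-185713 - 2692301)/(-652710 + 2*(-475)*(946 + 1509)) = -2878014/(-652710 + 2*(-475)*2455) = -2878014/(-652710 - 2332250) = -2878014/(-2984960) = -2878014*(-1/2984960) = 1439007/1492480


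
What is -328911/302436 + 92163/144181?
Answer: -210207611/468876612 ≈ -0.44832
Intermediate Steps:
-328911/302436 + 92163/144181 = -328911*1/302436 + 92163*(1/144181) = -109637/100812 + 2973/4651 = -210207611/468876612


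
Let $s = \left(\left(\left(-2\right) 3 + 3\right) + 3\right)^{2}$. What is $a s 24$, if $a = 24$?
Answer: $0$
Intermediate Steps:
$s = 0$ ($s = \left(\left(-6 + 3\right) + 3\right)^{2} = \left(-3 + 3\right)^{2} = 0^{2} = 0$)
$a s 24 = 24 \cdot 0 \cdot 24 = 0 \cdot 24 = 0$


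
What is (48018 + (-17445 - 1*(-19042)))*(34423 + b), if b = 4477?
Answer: 1930023500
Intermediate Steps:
(48018 + (-17445 - 1*(-19042)))*(34423 + b) = (48018 + (-17445 - 1*(-19042)))*(34423 + 4477) = (48018 + (-17445 + 19042))*38900 = (48018 + 1597)*38900 = 49615*38900 = 1930023500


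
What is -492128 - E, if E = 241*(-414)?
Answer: -392354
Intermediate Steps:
E = -99774
-492128 - E = -492128 - 1*(-99774) = -492128 + 99774 = -392354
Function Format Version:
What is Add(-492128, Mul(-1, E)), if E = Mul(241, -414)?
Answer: -392354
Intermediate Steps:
E = -99774
Add(-492128, Mul(-1, E)) = Add(-492128, Mul(-1, -99774)) = Add(-492128, 99774) = -392354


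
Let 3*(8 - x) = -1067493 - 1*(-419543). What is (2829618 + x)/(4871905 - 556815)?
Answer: 4568414/6472635 ≈ 0.70580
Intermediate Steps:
x = 647974/3 (x = 8 - (-1067493 - 1*(-419543))/3 = 8 - (-1067493 + 419543)/3 = 8 - ⅓*(-647950) = 8 + 647950/3 = 647974/3 ≈ 2.1599e+5)
(2829618 + x)/(4871905 - 556815) = (2829618 + 647974/3)/(4871905 - 556815) = (9136828/3)/4315090 = (9136828/3)*(1/4315090) = 4568414/6472635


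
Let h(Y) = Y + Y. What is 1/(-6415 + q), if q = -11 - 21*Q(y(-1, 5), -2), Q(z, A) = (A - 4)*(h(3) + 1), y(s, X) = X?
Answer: -1/5544 ≈ -0.00018038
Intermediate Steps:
h(Y) = 2*Y
Q(z, A) = -28 + 7*A (Q(z, A) = (A - 4)*(2*3 + 1) = (-4 + A)*(6 + 1) = (-4 + A)*7 = -28 + 7*A)
q = 871 (q = -11 - 21*(-28 + 7*(-2)) = -11 - 21*(-28 - 14) = -11 - 21*(-42) = -11 + 882 = 871)
1/(-6415 + q) = 1/(-6415 + 871) = 1/(-5544) = -1/5544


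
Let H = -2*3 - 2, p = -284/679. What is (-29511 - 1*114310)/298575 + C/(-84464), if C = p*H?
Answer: -515560286711/1070224471575 ≈ -0.48173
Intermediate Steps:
p = -284/679 (p = -284*1/679 = -284/679 ≈ -0.41826)
H = -8 (H = -6 - 2 = -8)
C = 2272/679 (C = -284/679*(-8) = 2272/679 ≈ 3.3461)
(-29511 - 1*114310)/298575 + C/(-84464) = (-29511 - 1*114310)/298575 + (2272/679)/(-84464) = (-29511 - 114310)*(1/298575) + (2272/679)*(-1/84464) = -143821*1/298575 - 142/3584441 = -143821/298575 - 142/3584441 = -515560286711/1070224471575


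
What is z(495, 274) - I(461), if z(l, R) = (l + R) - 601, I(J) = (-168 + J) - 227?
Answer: 102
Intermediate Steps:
I(J) = -395 + J
z(l, R) = -601 + R + l (z(l, R) = (R + l) - 601 = -601 + R + l)
z(495, 274) - I(461) = (-601 + 274 + 495) - (-395 + 461) = 168 - 1*66 = 168 - 66 = 102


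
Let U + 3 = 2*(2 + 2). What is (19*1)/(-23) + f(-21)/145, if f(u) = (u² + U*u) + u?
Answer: 898/667 ≈ 1.3463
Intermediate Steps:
U = 5 (U = -3 + 2*(2 + 2) = -3 + 2*4 = -3 + 8 = 5)
f(u) = u² + 6*u (f(u) = (u² + 5*u) + u = u² + 6*u)
(19*1)/(-23) + f(-21)/145 = (19*1)/(-23) - 21*(6 - 21)/145 = 19*(-1/23) - 21*(-15)*(1/145) = -19/23 + 315*(1/145) = -19/23 + 63/29 = 898/667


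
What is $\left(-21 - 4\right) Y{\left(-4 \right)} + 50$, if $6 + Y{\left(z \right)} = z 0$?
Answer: $200$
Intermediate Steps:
$Y{\left(z \right)} = -6$ ($Y{\left(z \right)} = -6 + z 0 = -6 + 0 = -6$)
$\left(-21 - 4\right) Y{\left(-4 \right)} + 50 = \left(-21 - 4\right) \left(-6\right) + 50 = \left(-25\right) \left(-6\right) + 50 = 150 + 50 = 200$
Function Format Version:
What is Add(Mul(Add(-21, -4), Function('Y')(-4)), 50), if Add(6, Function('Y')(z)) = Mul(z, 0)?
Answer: 200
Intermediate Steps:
Function('Y')(z) = -6 (Function('Y')(z) = Add(-6, Mul(z, 0)) = Add(-6, 0) = -6)
Add(Mul(Add(-21, -4), Function('Y')(-4)), 50) = Add(Mul(Add(-21, -4), -6), 50) = Add(Mul(-25, -6), 50) = Add(150, 50) = 200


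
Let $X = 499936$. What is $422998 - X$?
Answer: $-76938$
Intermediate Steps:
$422998 - X = 422998 - 499936 = -76938$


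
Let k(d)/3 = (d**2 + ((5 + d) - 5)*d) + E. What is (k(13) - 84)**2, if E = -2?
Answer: 853776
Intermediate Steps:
k(d) = -6 + 6*d**2 (k(d) = 3*((d**2 + ((5 + d) - 5)*d) - 2) = 3*((d**2 + d*d) - 2) = 3*((d**2 + d**2) - 2) = 3*(2*d**2 - 2) = 3*(-2 + 2*d**2) = -6 + 6*d**2)
(k(13) - 84)**2 = ((-6 + 6*13**2) - 84)**2 = ((-6 + 6*169) - 84)**2 = ((-6 + 1014) - 84)**2 = (1008 - 84)**2 = 924**2 = 853776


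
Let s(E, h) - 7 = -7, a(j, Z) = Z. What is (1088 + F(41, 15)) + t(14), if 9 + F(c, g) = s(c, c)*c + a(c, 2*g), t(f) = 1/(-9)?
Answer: 9980/9 ≈ 1108.9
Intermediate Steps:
t(f) = -⅑
s(E, h) = 0 (s(E, h) = 7 - 7 = 0)
F(c, g) = -9 + 2*g (F(c, g) = -9 + (0*c + 2*g) = -9 + (0 + 2*g) = -9 + 2*g)
(1088 + F(41, 15)) + t(14) = (1088 + (-9 + 2*15)) - ⅑ = (1088 + (-9 + 30)) - ⅑ = (1088 + 21) - ⅑ = 1109 - ⅑ = 9980/9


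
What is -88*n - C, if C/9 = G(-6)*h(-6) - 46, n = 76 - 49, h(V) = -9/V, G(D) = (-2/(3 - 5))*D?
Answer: -1881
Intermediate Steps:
G(D) = D (G(D) = (-2/(-2))*D = (-2*(-1/2))*D = 1*D = D)
n = 27
C = -495 (C = 9*(-(-54)/(-6) - 46) = 9*(-(-54)*(-1)/6 - 46) = 9*(-6*3/2 - 46) = 9*(-9 - 46) = 9*(-55) = -495)
-88*n - C = -88*27 - 1*(-495) = -2376 + 495 = -1881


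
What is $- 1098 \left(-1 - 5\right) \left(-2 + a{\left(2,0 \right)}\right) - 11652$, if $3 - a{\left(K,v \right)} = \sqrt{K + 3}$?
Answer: $-5064 - 6588 \sqrt{5} \approx -19795.0$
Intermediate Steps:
$a{\left(K,v \right)} = 3 - \sqrt{3 + K}$ ($a{\left(K,v \right)} = 3 - \sqrt{K + 3} = 3 - \sqrt{3 + K}$)
$- 1098 \left(-1 - 5\right) \left(-2 + a{\left(2,0 \right)}\right) - 11652 = - 1098 \left(-1 - 5\right) \left(-2 + \left(3 - \sqrt{3 + 2}\right)\right) - 11652 = - 1098 \left(- 6 \left(-2 + \left(3 - \sqrt{5}\right)\right)\right) - 11652 = - 1098 \left(- 6 \left(1 - \sqrt{5}\right)\right) - 11652 = - 1098 \left(-6 + 6 \sqrt{5}\right) - 11652 = \left(6588 - 6588 \sqrt{5}\right) - 11652 = -5064 - 6588 \sqrt{5}$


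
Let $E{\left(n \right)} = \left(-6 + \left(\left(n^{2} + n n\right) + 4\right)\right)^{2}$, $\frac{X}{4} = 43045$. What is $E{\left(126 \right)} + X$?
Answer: $1008234680$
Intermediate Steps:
$X = 172180$ ($X = 4 \cdot 43045 = 172180$)
$E{\left(n \right)} = \left(-2 + 2 n^{2}\right)^{2}$ ($E{\left(n \right)} = \left(-6 + \left(\left(n^{2} + n^{2}\right) + 4\right)\right)^{2} = \left(-6 + \left(2 n^{2} + 4\right)\right)^{2} = \left(-6 + \left(4 + 2 n^{2}\right)\right)^{2} = \left(-2 + 2 n^{2}\right)^{2}$)
$E{\left(126 \right)} + X = 4 \left(-1 + 126^{2}\right)^{2} + 172180 = 4 \left(-1 + 15876\right)^{2} + 172180 = 4 \cdot 15875^{2} + 172180 = 4 \cdot 252015625 + 172180 = 1008062500 + 172180 = 1008234680$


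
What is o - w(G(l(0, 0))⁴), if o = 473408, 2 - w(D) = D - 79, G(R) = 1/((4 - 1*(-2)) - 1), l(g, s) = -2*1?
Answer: 295829376/625 ≈ 4.7333e+5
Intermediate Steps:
l(g, s) = -2
G(R) = ⅕ (G(R) = 1/((4 + 2) - 1) = 1/(6 - 1) = 1/5 = ⅕)
w(D) = 81 - D (w(D) = 2 - (D - 79) = 2 - (-79 + D) = 2 + (79 - D) = 81 - D)
o - w(G(l(0, 0))⁴) = 473408 - (81 - (⅕)⁴) = 473408 - (81 - 1*1/625) = 473408 - (81 - 1/625) = 473408 - 1*50624/625 = 473408 - 50624/625 = 295829376/625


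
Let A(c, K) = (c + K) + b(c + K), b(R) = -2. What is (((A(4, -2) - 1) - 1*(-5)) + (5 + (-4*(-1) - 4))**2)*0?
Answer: 0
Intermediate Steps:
A(c, K) = -2 + K + c (A(c, K) = (c + K) - 2 = (K + c) - 2 = -2 + K + c)
(((A(4, -2) - 1) - 1*(-5)) + (5 + (-4*(-1) - 4))**2)*0 = ((((-2 - 2 + 4) - 1) - 1*(-5)) + (5 + (-4*(-1) - 4))**2)*0 = (((0 - 1) + 5) + (5 + (4 - 4))**2)*0 = ((-1 + 5) + (5 + 0)**2)*0 = (4 + 5**2)*0 = (4 + 25)*0 = 29*0 = 0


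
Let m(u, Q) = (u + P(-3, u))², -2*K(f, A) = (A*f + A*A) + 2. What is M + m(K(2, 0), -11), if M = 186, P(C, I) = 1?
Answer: 186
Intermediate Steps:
K(f, A) = -1 - A²/2 - A*f/2 (K(f, A) = -((A*f + A*A) + 2)/2 = -((A*f + A²) + 2)/2 = -((A² + A*f) + 2)/2 = -(2 + A² + A*f)/2 = -1 - A²/2 - A*f/2)
m(u, Q) = (1 + u)² (m(u, Q) = (u + 1)² = (1 + u)²)
M + m(K(2, 0), -11) = 186 + (1 + (-1 - ½*0² - ½*0*2))² = 186 + (1 + (-1 - ½*0 + 0))² = 186 + (1 + (-1 + 0 + 0))² = 186 + (1 - 1)² = 186 + 0² = 186 + 0 = 186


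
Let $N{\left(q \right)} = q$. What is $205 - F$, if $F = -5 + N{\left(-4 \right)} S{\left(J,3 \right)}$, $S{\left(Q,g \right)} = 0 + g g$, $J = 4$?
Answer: $246$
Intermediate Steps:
$S{\left(Q,g \right)} = g^{2}$ ($S{\left(Q,g \right)} = 0 + g^{2} = g^{2}$)
$F = -41$ ($F = -5 - 4 \cdot 3^{2} = -5 - 36 = -41$)
$205 - F = 205 - -41 = 205 + 41 = 246$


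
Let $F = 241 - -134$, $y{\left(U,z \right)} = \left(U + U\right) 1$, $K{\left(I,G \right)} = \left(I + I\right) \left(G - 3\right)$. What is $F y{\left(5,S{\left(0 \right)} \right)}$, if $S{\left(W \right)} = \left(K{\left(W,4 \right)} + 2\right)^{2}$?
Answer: $3750$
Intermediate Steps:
$K{\left(I,G \right)} = 2 I \left(-3 + G\right)$
$S{\left(W \right)} = \left(2 + 2 W\right)^{2}$ ($S{\left(W \right)} = \left(2 W \left(-3 + 4\right) + 2\right)^{2} = \left(2 W 1 + 2\right)^{2} = \left(2 W + 2\right)^{2} = \left(2 + 2 W\right)^{2}$)
$y{\left(U,z \right)} = 2 U$ ($y{\left(U,z \right)} = 2 U 1 = 2 U$)
$F = 375$ ($F = 241 + 134 = 375$)
$F y{\left(5,S{\left(0 \right)} \right)} = 375 \cdot 2 \cdot 5 = 375 \cdot 10 = 3750$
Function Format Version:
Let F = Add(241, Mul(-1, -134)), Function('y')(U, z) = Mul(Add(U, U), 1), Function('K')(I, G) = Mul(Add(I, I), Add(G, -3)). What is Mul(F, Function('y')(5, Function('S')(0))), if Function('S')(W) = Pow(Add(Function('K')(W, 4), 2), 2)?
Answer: 3750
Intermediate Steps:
Function('K')(I, G) = Mul(2, I, Add(-3, G)) (Function('K')(I, G) = Mul(Mul(2, I), Add(-3, G)) = Mul(2, I, Add(-3, G)))
Function('S')(W) = Pow(Add(2, Mul(2, W)), 2) (Function('S')(W) = Pow(Add(Mul(2, W, Add(-3, 4)), 2), 2) = Pow(Add(Mul(2, W, 1), 2), 2) = Pow(Add(Mul(2, W), 2), 2) = Pow(Add(2, Mul(2, W)), 2))
Function('y')(U, z) = Mul(2, U) (Function('y')(U, z) = Mul(Mul(2, U), 1) = Mul(2, U))
F = 375 (F = Add(241, 134) = 375)
Mul(F, Function('y')(5, Function('S')(0))) = Mul(375, Mul(2, 5)) = Mul(375, 10) = 3750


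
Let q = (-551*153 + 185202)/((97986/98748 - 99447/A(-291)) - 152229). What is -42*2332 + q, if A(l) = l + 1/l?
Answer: -398716417414423599/4070833467433 ≈ -97945.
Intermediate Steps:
q = -2704280165847/4070833467433 (q = (-551*153 + 185202)/((97986/98748 - 99447/(-291 + 1/(-291))) - 152229) = (-84303 + 185202)/((97986*(1/98748) - 99447/(-291 - 1/291)) - 152229) = 100899/((16331/16458 - 99447/(-84682/291)) - 152229) = 100899/((16331/16458 - 99447*(-291/84682)) - 152229) = 100899/((16331/16458 + 28939077/84682) - 152229) = 100899/(9185812904/26801853 - 152229) = 100899/(-4070833467433/26801853) = 100899*(-26801853/4070833467433) = -2704280165847/4070833467433 ≈ -0.66431)
-42*2332 + q = -42*2332 - 2704280165847/4070833467433 = -97944 - 2704280165847/4070833467433 = -398716417414423599/4070833467433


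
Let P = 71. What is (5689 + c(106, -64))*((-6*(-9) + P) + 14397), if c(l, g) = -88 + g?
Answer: 80408314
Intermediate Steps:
(5689 + c(106, -64))*((-6*(-9) + P) + 14397) = (5689 + (-88 - 64))*((-6*(-9) + 71) + 14397) = (5689 - 152)*((54 + 71) + 14397) = 5537*(125 + 14397) = 5537*14522 = 80408314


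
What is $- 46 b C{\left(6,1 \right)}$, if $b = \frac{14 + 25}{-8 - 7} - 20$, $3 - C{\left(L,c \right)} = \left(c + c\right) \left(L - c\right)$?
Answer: $- \frac{36386}{5} \approx -7277.2$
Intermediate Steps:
$C{\left(L,c \right)} = 3 - 2 c \left(L - c\right)$ ($C{\left(L,c \right)} = 3 - \left(c + c\right) \left(L - c\right) = 3 - 2 c \left(L - c\right)$)
$b = - \frac{113}{5}$ ($b = \frac{39}{-15} - 20 = 39 \left(- \frac{1}{15}\right) - 20 = - \frac{13}{5} - 20 = - \frac{113}{5} \approx -22.6$)
$- 46 b C{\left(6,1 \right)} = \left(-46\right) \left(- \frac{113}{5}\right) \left(3 + 2 \cdot 1^{2} - 12 \cdot 1\right) = \frac{5198 \left(3 + 2 \cdot 1 - 12\right)}{5} = \frac{5198 \left(3 + 2 - 12\right)}{5} = \frac{5198}{5} \left(-7\right) = - \frac{36386}{5}$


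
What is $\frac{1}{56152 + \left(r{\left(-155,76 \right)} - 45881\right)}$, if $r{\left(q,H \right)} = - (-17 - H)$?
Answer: $\frac{1}{10364} \approx 9.6488 \cdot 10^{-5}$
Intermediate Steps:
$r{\left(q,H \right)} = 17 + H$
$\frac{1}{56152 + \left(r{\left(-155,76 \right)} - 45881\right)} = \frac{1}{56152 + \left(\left(17 + 76\right) - 45881\right)} = \frac{1}{56152 + \left(93 - 45881\right)} = \frac{1}{56152 - 45788} = \frac{1}{10364}$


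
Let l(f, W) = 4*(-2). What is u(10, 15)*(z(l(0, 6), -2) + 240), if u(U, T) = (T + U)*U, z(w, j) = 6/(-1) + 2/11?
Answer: 644000/11 ≈ 58545.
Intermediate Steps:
l(f, W) = -8
z(w, j) = -64/11 (z(w, j) = 6*(-1) + 2*(1/11) = -6 + 2/11 = -64/11)
u(U, T) = U*(T + U)
u(10, 15)*(z(l(0, 6), -2) + 240) = (10*(15 + 10))*(-64/11 + 240) = (10*25)*(2576/11) = 250*(2576/11) = 644000/11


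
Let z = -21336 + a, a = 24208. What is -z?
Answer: -2872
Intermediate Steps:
z = 2872 (z = -21336 + 24208 = 2872)
-z = -1*2872 = -2872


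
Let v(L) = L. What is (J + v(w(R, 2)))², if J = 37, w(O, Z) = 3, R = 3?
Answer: 1600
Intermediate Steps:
(J + v(w(R, 2)))² = (37 + 3)² = 40² = 1600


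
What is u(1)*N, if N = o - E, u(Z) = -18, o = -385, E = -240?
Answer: 2610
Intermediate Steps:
N = -145 (N = -385 - 1*(-240) = -385 + 240 = -145)
u(1)*N = -18*(-145) = 2610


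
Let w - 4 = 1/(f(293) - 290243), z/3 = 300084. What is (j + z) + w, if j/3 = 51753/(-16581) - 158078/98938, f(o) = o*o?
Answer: 50309492203661796165/55884418826222 ≈ 9.0024e+5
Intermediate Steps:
f(o) = o**2
z = 900252 (z = 3*300084 = 900252)
w = 817575/204394 (w = 4 + 1/(293**2 - 290243) = 4 + 1/(85849 - 290243) = 4 + 1/(-204394) = 4 - 1/204394 = 817575/204394 ≈ 4.0000)
j = -3870714816/273415163 (j = 3*(51753/(-16581) - 158078/98938) = 3*(51753*(-1/16581) - 158078*1/98938) = 3*(-17251/5527 - 79039/49469) = 3*(-1290238272/273415163) = -3870714816/273415163 ≈ -14.157)
(j + z) + w = (-3870714816/273415163 + 900252) + 817575/204394 = 246138676606260/273415163 + 817575/204394 = 50309492203661796165/55884418826222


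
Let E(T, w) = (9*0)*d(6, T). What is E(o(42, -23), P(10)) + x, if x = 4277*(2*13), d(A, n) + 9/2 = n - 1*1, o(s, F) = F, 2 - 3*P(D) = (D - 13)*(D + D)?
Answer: 111202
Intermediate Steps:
P(D) = ⅔ - 2*D*(-13 + D)/3 (P(D) = ⅔ - (D - 13)*(D + D)/3 = ⅔ - (-13 + D)*2*D/3 = ⅔ - 2*D*(-13 + D)/3)
d(A, n) = -11/2 + n (d(A, n) = -9/2 + (n - 1*1) = -9/2 + (n - 1) = -9/2 + (-1 + n) = -11/2 + n)
E(T, w) = 0 (E(T, w) = (9*0)*(-11/2 + T) = 0*(-11/2 + T) = 0)
x = 111202 (x = 4277*26 = 111202)
E(o(42, -23), P(10)) + x = 0 + 111202 = 111202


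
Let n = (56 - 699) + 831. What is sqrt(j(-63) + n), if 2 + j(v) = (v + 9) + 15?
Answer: 7*sqrt(3) ≈ 12.124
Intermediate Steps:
j(v) = 22 + v (j(v) = -2 + ((v + 9) + 15) = -2 + ((9 + v) + 15) = -2 + (24 + v) = 22 + v)
n = 188 (n = -643 + 831 = 188)
sqrt(j(-63) + n) = sqrt((22 - 63) + 188) = sqrt(-41 + 188) = sqrt(147) = 7*sqrt(3)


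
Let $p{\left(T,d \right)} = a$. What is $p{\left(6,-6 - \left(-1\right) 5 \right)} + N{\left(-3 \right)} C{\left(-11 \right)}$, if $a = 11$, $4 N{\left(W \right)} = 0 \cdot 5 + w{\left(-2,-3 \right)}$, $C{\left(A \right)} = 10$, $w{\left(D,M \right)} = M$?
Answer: $\frac{7}{2} \approx 3.5$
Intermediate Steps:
$N{\left(W \right)} = - \frac{3}{4}$ ($N{\left(W \right)} = \frac{0 \cdot 5 - 3}{4} = \frac{0 - 3}{4} = \frac{1}{4} \left(-3\right) = - \frac{3}{4}$)
$p{\left(T,d \right)} = 11$
$p{\left(6,-6 - \left(-1\right) 5 \right)} + N{\left(-3 \right)} C{\left(-11 \right)} = 11 - \frac{15}{2} = \frac{7}{2}$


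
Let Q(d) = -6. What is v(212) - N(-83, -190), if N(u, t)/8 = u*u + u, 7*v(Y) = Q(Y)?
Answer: -381142/7 ≈ -54449.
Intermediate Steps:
v(Y) = -6/7 (v(Y) = (1/7)*(-6) = -6/7)
N(u, t) = 8*u + 8*u**2 (N(u, t) = 8*(u*u + u) = 8*(u**2 + u) = 8*(u + u**2) = 8*u + 8*u**2)
v(212) - N(-83, -190) = -6/7 - 8*(-83)*(1 - 83) = -6/7 - 8*(-83)*(-82) = -6/7 - 1*54448 = -6/7 - 54448 = -381142/7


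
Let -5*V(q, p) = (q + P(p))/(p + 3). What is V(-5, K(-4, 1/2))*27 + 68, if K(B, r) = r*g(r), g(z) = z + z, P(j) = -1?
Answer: 2704/35 ≈ 77.257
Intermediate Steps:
g(z) = 2*z
K(B, r) = 2*r² (K(B, r) = r*(2*r) = 2*r²)
V(q, p) = -(-1 + q)/(5*(3 + p)) (V(q, p) = -(q - 1)/(5*(p + 3)) = -(-1 + q)/(5*(3 + p)))
V(-5, K(-4, 1/2))*27 + 68 = ((1 - 1*(-5))/(5*(3 + 2*(1/2)²)))*27 + 68 = ((1 + 5)/(5*(3 + 2*(1*(½))²)))*27 + 68 = ((⅕)*6/(3 + 2*(½)²))*27 + 68 = ((⅕)*6/(3 + 2*(¼)))*27 + 68 = ((⅕)*6/(3 + ½))*27 + 68 = ((⅕)*6/(7/2))*27 + 68 = ((⅕)*(2/7)*6)*27 + 68 = (12/35)*27 + 68 = 324/35 + 68 = 2704/35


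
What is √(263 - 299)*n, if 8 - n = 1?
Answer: 42*I ≈ 42.0*I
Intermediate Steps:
n = 7 (n = 8 - 1*1 = 8 - 1 = 7)
√(263 - 299)*n = √(263 - 299)*7 = √(-36)*7 = (6*I)*7 = 42*I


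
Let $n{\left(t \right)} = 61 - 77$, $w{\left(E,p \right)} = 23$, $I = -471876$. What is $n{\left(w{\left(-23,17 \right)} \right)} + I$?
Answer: $-471892$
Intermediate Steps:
$n{\left(t \right)} = -16$
$n{\left(w{\left(-23,17 \right)} \right)} + I = -16 - 471876 = -471892$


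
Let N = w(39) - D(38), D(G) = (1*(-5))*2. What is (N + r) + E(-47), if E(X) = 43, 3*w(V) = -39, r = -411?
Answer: -371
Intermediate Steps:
w(V) = -13 (w(V) = (⅓)*(-39) = -13)
D(G) = -10 (D(G) = -5*2 = -10)
N = -3 (N = -13 - 1*(-10) = -13 + 10 = -3)
(N + r) + E(-47) = (-3 - 411) + 43 = -414 + 43 = -371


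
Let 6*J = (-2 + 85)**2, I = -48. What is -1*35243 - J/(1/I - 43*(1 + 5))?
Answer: -436429443/12385 ≈ -35239.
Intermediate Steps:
J = 6889/6 (J = (-2 + 85)**2/6 = (1/6)*83**2 = (1/6)*6889 = 6889/6 ≈ 1148.2)
-1*35243 - J/(1/I - 43*(1 + 5)) = -1*35243 - 6889/(6*(1/(-48) - 43*(1 + 5))) = -35243 - 6889/(6*(-1/48 - 43*6)) = -35243 - 6889/(6*(-1/48 - 258)) = -35243 - 6889/(6*(-12385/48)) = -35243 - 6889*(-48)/(6*12385) = -35243 - 1*(-55112/12385) = -35243 + 55112/12385 = -436429443/12385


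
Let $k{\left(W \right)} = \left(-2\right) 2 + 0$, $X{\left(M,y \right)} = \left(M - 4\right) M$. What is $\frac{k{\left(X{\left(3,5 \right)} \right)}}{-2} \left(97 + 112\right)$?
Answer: $418$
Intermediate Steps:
$X{\left(M,y \right)} = M \left(-4 + M\right)$ ($X{\left(M,y \right)} = \left(-4 + M\right) M = M \left(-4 + M\right)$)
$k{\left(W \right)} = -4$ ($k{\left(W \right)} = -4 + 0 = -4$)
$\frac{k{\left(X{\left(3,5 \right)} \right)}}{-2} \left(97 + 112\right) = - \frac{4}{-2} \left(97 + 112\right) = \left(-4\right) \left(- \frac{1}{2}\right) 209 = 2 \cdot 209 = 418$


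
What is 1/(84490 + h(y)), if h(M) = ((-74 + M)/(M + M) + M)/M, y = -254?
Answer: 16129/1362755298 ≈ 1.1836e-5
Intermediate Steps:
h(M) = (M + (-74 + M)/(2*M))/M (h(M) = ((-74 + M)/((2*M)) + M)/M = ((-74 + M)*(1/(2*M)) + M)/M = ((-74 + M)/(2*M) + M)/M = (M + (-74 + M)/(2*M))/M)
1/(84490 + h(y)) = 1/(84490 + (-37 + (-254)**2 + (1/2)*(-254))/(-254)**2) = 1/(84490 + (-37 + 64516 - 127)/64516) = 1/(84490 + (1/64516)*64352) = 1/(84490 + 16088/16129) = 1/(1362755298/16129) = 16129/1362755298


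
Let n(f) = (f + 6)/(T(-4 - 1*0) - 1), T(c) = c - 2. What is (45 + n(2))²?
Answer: 94249/49 ≈ 1923.4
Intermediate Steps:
T(c) = -2 + c
n(f) = -6/7 - f/7 (n(f) = (f + 6)/((-2 + (-4 - 1*0)) - 1) = (6 + f)/((-2 + (-4 + 0)) - 1) = (6 + f)/((-2 - 4) - 1) = (6 + f)/(-6 - 1) = (6 + f)/(-7) = (6 + f)*(-⅐) = -6/7 - f/7)
(45 + n(2))² = (45 + (-6/7 - ⅐*2))² = (45 + (-6/7 - 2/7))² = (45 - 8/7)² = (307/7)² = 94249/49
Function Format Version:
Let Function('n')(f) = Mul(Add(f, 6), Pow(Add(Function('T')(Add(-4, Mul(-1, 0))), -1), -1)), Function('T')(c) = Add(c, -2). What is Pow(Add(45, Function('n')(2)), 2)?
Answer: Rational(94249, 49) ≈ 1923.4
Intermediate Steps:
Function('T')(c) = Add(-2, c)
Function('n')(f) = Add(Rational(-6, 7), Mul(Rational(-1, 7), f)) (Function('n')(f) = Mul(Add(f, 6), Pow(Add(Add(-2, Add(-4, Mul(-1, 0))), -1), -1)) = Mul(Add(6, f), Pow(Add(Add(-2, Add(-4, 0)), -1), -1)) = Mul(Add(6, f), Pow(Add(Add(-2, -4), -1), -1)) = Mul(Add(6, f), Pow(Add(-6, -1), -1)) = Mul(Add(6, f), Pow(-7, -1)) = Mul(Add(6, f), Rational(-1, 7)) = Add(Rational(-6, 7), Mul(Rational(-1, 7), f)))
Pow(Add(45, Function('n')(2)), 2) = Pow(Add(45, Add(Rational(-6, 7), Mul(Rational(-1, 7), 2))), 2) = Pow(Add(45, Add(Rational(-6, 7), Rational(-2, 7))), 2) = Pow(Add(45, Rational(-8, 7)), 2) = Pow(Rational(307, 7), 2) = Rational(94249, 49)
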